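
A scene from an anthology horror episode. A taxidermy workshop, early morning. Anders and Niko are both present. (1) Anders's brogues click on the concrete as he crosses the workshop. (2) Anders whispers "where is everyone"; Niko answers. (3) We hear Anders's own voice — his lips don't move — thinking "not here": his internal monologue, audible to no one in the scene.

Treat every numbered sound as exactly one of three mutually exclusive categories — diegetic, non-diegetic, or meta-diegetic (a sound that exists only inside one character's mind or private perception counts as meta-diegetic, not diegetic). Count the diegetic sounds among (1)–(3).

2

(1) is diegetic: a character's body making contact with the set — an in-world sound.
Sound (2): Anders is a character speaking aloud in the scene, so diegetic.
(3) is meta-diegetic: it's Anders's unspoken thought, heard only by the audience via his subjectivity.
Diegetic: (1), (2) — that's 2.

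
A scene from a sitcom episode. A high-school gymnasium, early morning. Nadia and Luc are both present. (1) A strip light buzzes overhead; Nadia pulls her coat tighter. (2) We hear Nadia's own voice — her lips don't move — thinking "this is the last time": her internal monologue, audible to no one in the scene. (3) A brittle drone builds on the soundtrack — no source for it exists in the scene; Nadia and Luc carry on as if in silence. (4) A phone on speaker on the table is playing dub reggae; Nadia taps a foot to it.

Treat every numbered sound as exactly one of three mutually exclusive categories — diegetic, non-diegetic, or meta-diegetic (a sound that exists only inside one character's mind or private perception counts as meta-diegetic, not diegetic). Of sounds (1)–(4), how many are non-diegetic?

1

(1) ambient/room sound belonging to the story's physical space → diegetic.
(2) is meta-diegetic: it's Nadia's unspoken thought, heard only by the audience via her subjectivity.
Sound (3): it has no source in the story world and no character can hear it — it's underscore, so non-diegetic.
(4) the music comes from an on-screen device that Nadia responds to → diegetic.
Non-diegetic: (3) — that's 1.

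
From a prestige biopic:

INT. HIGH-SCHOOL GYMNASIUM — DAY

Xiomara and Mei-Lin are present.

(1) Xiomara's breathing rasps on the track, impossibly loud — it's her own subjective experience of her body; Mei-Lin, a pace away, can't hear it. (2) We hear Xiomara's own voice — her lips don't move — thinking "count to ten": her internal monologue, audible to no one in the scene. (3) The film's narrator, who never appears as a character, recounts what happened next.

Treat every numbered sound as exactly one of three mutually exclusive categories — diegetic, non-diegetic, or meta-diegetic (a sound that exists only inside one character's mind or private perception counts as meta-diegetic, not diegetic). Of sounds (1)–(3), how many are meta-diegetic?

2

(1) a subjective body sound — Xiomara's private perception, inaudible to Mei-Lin → meta-diegetic.
(2) Xiomara's thought-voice: a private mental sound no other character can hear → meta-diegetic.
(3) commentary laid over the scene from outside the fiction → non-diegetic.
Meta-diegetic: (1), (2) — that's 2.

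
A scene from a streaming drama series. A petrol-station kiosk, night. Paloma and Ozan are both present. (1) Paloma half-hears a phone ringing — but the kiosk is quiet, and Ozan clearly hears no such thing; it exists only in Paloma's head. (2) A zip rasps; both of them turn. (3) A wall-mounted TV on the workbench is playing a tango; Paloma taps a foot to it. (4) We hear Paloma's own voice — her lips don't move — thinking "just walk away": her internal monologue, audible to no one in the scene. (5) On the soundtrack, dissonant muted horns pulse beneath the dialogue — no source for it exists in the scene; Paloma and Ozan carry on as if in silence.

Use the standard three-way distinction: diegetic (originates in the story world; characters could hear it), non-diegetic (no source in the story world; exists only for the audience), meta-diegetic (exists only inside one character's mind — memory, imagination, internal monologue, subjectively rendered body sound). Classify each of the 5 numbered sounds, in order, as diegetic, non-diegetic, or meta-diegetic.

(1) is meta-diegetic: Paloma alone 'hears' it — an imagined sound, not present in the space.
(2) is diegetic: an in-world source (a zip); characters could hear it.
(3) is diegetic: source music from a wall-mounted TV, which exists in the story world.
(4) Paloma's thought-voice: a private mental sound no other character can hear → meta-diegetic.
(5) it has no source in the story world and no character can hear it — it's underscore → non-diegetic.

meta-diegetic, diegetic, diegetic, meta-diegetic, non-diegetic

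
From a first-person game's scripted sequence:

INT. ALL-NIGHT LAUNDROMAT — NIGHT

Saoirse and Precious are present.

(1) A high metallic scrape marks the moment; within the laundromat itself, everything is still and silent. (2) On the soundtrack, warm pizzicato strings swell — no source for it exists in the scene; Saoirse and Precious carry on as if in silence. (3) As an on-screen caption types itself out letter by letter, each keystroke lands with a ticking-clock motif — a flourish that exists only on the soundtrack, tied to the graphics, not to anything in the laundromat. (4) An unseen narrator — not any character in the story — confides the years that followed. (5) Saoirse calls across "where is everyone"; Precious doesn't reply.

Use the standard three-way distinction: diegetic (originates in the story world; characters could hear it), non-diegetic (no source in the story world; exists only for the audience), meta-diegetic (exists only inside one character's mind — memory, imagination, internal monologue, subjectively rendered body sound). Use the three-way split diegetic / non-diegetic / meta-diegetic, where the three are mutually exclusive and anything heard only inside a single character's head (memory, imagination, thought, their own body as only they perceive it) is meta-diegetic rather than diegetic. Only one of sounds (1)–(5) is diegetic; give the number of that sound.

(1) it's a sound-design accent with no in-world source; no one in the scene can hear it → non-diegetic.
Sound (2): nothing in the laundromat produces it and the characters don't hear it — pure soundtrack, so non-diegetic.
Sound (3): it accompanies on-screen graphics, not anything inside the story world, so non-diegetic.
(4) external voice-over — not a character, not heard by anyone in the scene → non-diegetic.
(5) is diegetic: Saoirse is a character speaking aloud in the scene.
Only (5) is diegetic.

5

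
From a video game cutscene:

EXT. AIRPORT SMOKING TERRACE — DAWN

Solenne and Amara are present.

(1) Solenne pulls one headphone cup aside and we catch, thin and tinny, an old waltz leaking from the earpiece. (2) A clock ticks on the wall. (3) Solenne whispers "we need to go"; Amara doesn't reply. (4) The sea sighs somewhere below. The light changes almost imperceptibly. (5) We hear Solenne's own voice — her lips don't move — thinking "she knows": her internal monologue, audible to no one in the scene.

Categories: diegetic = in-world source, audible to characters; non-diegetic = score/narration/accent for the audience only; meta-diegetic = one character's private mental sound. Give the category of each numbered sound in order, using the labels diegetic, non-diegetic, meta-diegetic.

diegetic, diegetic, diegetic, diegetic, meta-diegetic

(1) is diegetic: the headphones are an on-screen source.
(2) a clock is a real object/event in the scene's world → diegetic.
(3) is diegetic: on-screen dialogue — Solenne speaks and Amara is there to hear.
Sound (4): the sea is part of the location's real environment, so diegetic.
(5) Solenne's thought-voice: a private mental sound no other character can hear → meta-diegetic.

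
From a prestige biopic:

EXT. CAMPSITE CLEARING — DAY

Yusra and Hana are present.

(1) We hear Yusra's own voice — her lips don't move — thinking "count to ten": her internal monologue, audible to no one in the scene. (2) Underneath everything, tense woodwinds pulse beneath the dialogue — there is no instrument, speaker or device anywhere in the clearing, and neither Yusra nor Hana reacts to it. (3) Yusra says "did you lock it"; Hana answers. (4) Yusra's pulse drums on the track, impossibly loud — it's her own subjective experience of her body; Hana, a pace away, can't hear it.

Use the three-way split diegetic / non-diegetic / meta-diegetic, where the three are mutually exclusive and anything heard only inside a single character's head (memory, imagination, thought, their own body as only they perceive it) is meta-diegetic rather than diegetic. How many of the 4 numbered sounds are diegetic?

Sound (1): internal monologue — inside Yusra's mind, not spoken into the scene, so meta-diegetic.
(2) nothing in the clearing produces it and the characters don't hear it — pure soundtrack → non-diegetic.
Sound (3): spoken by a character present in the story world, so diegetic.
Sound (4): it's Yusra's internal bodily sensation rendered as sound; only Yusra 'hears' it, so meta-diegetic.
So 1 of the 4 is diegetic: (3).

1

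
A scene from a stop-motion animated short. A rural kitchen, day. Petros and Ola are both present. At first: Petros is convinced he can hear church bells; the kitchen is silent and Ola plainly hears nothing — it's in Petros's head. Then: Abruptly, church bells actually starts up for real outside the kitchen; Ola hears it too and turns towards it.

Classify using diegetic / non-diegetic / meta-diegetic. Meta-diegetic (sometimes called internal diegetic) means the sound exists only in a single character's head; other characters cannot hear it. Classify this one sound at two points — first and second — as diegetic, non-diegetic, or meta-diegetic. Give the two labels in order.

First: only Petros 'hears' it — imagined, in his mind → meta-diegetic.
Second: now there's a real external source and Ola hears it too — in the story world → diegetic.

meta-diegetic, diegetic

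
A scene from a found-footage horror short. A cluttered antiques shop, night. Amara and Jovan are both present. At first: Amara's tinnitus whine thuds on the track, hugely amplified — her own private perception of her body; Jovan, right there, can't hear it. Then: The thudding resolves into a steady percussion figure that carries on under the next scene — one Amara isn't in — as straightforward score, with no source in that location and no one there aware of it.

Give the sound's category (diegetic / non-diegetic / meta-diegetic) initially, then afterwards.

meta-diegetic, non-diegetic

Initially: it's Amara's subjective body sound, inaudible to Jovan → meta-diegetic.
Afterwards: detached from Amara and playing as sourceless score over a scene she isn't in — for the audience only → non-diegetic.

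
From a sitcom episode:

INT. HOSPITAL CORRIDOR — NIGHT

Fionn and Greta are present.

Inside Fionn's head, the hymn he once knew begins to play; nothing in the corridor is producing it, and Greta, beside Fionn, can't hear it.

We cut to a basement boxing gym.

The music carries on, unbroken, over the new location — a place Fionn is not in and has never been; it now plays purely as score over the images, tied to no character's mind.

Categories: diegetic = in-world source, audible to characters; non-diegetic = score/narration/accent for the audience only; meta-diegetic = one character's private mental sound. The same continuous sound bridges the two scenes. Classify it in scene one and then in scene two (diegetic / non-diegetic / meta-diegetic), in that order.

meta-diegetic, non-diegetic

Scene one: the music exists only inside Fionn's mind; Greta can't hear it → meta-diegetic.
Scene two: it's detached from Fionn entirely and plays over unrelated images with no in-world source — conventional underscore → non-diegetic.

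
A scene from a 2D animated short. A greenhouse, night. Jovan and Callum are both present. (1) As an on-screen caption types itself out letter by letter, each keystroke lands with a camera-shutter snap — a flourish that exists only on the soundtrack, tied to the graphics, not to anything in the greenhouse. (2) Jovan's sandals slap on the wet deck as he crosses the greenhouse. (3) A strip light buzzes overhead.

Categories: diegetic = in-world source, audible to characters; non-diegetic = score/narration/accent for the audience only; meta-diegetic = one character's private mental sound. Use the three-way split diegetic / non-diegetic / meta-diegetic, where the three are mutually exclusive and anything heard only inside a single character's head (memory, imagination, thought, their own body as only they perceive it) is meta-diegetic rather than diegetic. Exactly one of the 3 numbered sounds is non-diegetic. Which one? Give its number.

1

(1) is non-diegetic: sound married to a title/caption — outside the diegesis by definition.
(2) is diegetic: Jovan's footsteps are produced in the story world.
(3) it's the actual ambient sound of the location → diegetic.
Only (1) is non-diegetic.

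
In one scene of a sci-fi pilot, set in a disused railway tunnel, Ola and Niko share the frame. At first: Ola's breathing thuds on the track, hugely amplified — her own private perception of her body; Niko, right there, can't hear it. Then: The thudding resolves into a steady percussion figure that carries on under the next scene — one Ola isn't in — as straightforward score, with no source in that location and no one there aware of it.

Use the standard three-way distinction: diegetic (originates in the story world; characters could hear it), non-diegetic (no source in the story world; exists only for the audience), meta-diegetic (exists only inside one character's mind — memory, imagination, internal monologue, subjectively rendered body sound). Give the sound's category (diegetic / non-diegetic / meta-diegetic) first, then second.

meta-diegetic, non-diegetic

First: it's Ola's subjective body sound, inaudible to Niko → meta-diegetic.
Second: detached from Ola and playing as sourceless score over a scene she isn't in — for the audience only → non-diegetic.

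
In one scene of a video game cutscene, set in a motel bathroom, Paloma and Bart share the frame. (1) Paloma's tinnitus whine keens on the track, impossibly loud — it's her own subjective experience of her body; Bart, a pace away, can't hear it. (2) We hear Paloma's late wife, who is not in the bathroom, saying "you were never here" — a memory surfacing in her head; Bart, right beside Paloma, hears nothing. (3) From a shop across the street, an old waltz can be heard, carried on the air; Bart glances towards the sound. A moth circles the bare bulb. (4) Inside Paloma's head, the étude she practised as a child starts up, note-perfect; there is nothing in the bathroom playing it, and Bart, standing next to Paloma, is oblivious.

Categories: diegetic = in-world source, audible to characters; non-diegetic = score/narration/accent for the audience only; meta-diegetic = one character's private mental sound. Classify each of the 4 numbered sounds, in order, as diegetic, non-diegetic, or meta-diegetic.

meta-diegetic, meta-diegetic, diegetic, meta-diegetic

Sound (1): it's Paloma's internal bodily sensation rendered as sound; only Paloma 'hears' it, so meta-diegetic.
Sound (2): it's Paloma's recollection rendered as sound; the other character can't hear it, so meta-diegetic.
Sound (3): it's coming from a shop across the street — a location within the story world — and Bart reacts, so diegetic.
(4) the music is a memory playing inside Paloma's mind alone; no real-world source, Bart can't hear it → meta-diegetic.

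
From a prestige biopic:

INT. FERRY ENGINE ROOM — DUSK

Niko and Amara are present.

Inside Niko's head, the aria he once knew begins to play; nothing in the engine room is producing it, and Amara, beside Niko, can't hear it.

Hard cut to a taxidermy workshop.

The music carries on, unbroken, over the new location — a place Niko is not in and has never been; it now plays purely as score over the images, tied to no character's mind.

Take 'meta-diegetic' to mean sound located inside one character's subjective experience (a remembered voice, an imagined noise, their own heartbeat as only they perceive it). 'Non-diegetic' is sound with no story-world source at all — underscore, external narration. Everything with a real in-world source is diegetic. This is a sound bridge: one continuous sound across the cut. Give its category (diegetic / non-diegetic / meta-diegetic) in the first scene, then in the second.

Scene one: the music exists only inside Niko's mind; Amara can't hear it → meta-diegetic.
Scene two: it's detached from Niko entirely and plays over unrelated images with no in-world source — conventional underscore → non-diegetic.

meta-diegetic, non-diegetic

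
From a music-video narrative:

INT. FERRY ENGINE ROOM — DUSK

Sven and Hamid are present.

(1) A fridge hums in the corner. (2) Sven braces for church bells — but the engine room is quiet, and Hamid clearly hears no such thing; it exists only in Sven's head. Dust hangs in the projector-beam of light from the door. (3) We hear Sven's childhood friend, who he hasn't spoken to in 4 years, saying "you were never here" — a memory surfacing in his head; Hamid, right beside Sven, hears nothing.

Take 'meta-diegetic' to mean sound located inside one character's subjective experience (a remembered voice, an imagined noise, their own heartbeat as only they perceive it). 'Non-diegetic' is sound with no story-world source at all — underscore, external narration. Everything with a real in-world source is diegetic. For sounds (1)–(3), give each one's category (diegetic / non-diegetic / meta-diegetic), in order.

diegetic, meta-diegetic, meta-diegetic

(1) ambient/room sound belonging to the story's physical space → diegetic.
(2) is meta-diegetic: subjective to Sven: the engine room is silent and Hamid hears nothing.
(3) is meta-diegetic: a remembered line, private to Sven — not present in the room, not audible to Hamid.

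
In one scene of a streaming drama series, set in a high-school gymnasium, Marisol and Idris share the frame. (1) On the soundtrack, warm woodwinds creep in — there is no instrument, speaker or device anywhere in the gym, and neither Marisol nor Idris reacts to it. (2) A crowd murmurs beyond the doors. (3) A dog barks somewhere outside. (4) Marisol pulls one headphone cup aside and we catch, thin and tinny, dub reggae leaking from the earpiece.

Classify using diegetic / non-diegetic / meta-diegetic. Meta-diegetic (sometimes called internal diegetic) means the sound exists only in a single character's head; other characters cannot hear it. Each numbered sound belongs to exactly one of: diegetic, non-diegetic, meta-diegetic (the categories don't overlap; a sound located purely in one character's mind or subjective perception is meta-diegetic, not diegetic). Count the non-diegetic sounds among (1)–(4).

(1) is non-diegetic: nothing in the gym produces it and the characters don't hear it — pure soundtrack.
(2) is diegetic: ambient/room sound belonging to the story's physical space.
(3) an in-world source (a dog); characters could hear it → diegetic.
Sound (4): the earpiece is a real device on Marisol's head — source music, so diegetic.
So 1 of the 4 is non-diegetic: (1).

1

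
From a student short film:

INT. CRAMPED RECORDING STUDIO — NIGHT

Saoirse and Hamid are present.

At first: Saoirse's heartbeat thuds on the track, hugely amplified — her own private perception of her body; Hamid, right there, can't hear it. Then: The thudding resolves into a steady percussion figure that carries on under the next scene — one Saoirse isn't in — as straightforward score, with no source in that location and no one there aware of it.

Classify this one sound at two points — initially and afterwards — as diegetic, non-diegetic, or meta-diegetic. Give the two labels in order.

meta-diegetic, non-diegetic

Initially: it's Saoirse's subjective body sound, inaudible to Hamid → meta-diegetic.
Afterwards: detached from Saoirse and playing as sourceless score over a scene she isn't in — for the audience only → non-diegetic.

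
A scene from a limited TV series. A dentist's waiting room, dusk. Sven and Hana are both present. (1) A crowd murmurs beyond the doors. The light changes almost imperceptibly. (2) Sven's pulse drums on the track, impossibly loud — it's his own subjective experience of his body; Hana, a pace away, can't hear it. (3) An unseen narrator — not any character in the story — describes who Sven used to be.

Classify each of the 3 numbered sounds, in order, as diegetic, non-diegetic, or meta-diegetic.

Sound (1): it's the actual ambient sound of the location, so diegetic.
(2) is meta-diegetic: point-of-audition from inside Sven's body; not a sound in the room.
Sound (3): external voice-over — not a character, not heard by anyone in the scene, so non-diegetic.

diegetic, meta-diegetic, non-diegetic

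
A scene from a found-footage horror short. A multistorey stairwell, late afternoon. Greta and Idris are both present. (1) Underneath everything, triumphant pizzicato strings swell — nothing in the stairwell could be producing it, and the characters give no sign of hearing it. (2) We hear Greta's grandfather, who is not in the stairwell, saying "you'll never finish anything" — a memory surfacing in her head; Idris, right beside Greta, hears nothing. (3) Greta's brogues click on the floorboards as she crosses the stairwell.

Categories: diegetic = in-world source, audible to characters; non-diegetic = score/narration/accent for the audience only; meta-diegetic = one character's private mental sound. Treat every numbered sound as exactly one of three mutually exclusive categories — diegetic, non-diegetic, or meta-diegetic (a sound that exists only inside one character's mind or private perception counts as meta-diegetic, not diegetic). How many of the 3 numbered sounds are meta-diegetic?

1

(1) is non-diegetic: it has no source in the story world and no character can hear it — it's underscore.
(2) it's Greta's recollection rendered as sound; the other character can't hear it → meta-diegetic.
(3) is diegetic: it's the physical sound of Greta moving in the space.
Meta-diegetic: (2) — that's 1.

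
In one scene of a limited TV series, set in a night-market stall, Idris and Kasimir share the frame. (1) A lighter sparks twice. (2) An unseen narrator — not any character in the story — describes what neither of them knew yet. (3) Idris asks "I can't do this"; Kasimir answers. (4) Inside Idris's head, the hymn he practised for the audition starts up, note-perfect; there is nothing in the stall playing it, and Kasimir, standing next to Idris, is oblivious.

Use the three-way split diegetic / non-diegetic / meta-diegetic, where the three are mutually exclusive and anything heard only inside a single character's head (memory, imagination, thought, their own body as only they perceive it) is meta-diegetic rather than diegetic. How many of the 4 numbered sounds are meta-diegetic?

1

Sound (1): an in-world source (a lighter); characters could hear it, so diegetic.
(2) the narrator exists outside the story world, addressing only the audience → non-diegetic.
Sound (3): on-screen dialogue — Idris speaks and Kasimir is there to hear, so diegetic.
(4) it lives in Idris's subjectivity, not in the stall → meta-diegetic.
So 1 of the 4 is meta-diegetic: (4).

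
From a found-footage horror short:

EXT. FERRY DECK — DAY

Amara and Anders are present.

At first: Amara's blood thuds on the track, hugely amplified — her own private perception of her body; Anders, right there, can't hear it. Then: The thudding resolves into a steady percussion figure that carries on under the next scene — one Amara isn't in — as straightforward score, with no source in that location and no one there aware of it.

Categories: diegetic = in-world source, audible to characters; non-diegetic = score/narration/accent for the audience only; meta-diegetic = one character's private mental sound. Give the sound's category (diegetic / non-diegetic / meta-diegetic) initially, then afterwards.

meta-diegetic, non-diegetic

Initially: it's Amara's subjective body sound, inaudible to Anders → meta-diegetic.
Afterwards: detached from Amara and playing as sourceless score over a scene she isn't in — for the audience only → non-diegetic.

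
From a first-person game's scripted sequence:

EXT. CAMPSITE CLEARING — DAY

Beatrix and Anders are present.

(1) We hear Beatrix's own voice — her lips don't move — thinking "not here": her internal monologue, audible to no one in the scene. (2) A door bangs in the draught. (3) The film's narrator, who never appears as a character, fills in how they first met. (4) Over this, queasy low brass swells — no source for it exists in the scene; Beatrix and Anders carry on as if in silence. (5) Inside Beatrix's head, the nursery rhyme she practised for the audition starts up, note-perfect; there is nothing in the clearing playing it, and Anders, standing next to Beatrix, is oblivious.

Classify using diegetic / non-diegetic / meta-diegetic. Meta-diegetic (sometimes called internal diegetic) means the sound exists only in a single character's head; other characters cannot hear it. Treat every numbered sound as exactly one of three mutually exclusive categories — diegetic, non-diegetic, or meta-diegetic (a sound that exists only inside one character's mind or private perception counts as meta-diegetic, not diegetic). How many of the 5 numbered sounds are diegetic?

1

Sound (1): internal monologue — inside Beatrix's mind, not spoken into the scene, so meta-diegetic.
Sound (2): a door is a real object/event in the scene's world, so diegetic.
Sound (3): commentary laid over the scene from outside the fiction, so non-diegetic.
Sound (4): nothing in the clearing produces it and the characters don't hear it — pure soundtrack, so non-diegetic.
Sound (5): remembered music, private to Beatrix — Anders is oblivious because it isn't in the room, so meta-diegetic.
So 1 of the 5 is diegetic: (2).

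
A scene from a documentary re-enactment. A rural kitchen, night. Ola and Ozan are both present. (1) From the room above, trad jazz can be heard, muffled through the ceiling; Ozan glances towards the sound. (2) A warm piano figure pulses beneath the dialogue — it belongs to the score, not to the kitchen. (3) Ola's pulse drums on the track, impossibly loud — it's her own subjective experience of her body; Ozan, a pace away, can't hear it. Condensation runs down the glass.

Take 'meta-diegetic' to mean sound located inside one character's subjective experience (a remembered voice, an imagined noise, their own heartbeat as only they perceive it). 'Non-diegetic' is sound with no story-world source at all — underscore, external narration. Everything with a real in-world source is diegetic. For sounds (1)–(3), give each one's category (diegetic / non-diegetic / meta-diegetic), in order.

diegetic, non-diegetic, meta-diegetic

Sound (1): off-screen diegetic: the source is out of frame but still in the story's space, so diegetic.
Sound (2): it has no source in the story world and no character can hear it — it's underscore, so non-diegetic.
Sound (3): it's Ola's internal bodily sensation rendered as sound; only Ola 'hears' it, so meta-diegetic.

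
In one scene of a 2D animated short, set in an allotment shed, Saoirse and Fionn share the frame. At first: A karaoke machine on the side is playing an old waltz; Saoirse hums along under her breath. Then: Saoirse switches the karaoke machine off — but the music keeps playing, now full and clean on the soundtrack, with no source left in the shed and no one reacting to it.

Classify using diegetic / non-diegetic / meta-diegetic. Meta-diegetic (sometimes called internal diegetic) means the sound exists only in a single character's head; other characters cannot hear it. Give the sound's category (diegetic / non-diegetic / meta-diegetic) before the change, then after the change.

diegetic, non-diegetic

Before the change: a karaoke machine is a real in-scene source and Saoirse reacts to it → diegetic.
After the change: there is no longer any in-world source and no one can hear it — it has become underscore → non-diegetic.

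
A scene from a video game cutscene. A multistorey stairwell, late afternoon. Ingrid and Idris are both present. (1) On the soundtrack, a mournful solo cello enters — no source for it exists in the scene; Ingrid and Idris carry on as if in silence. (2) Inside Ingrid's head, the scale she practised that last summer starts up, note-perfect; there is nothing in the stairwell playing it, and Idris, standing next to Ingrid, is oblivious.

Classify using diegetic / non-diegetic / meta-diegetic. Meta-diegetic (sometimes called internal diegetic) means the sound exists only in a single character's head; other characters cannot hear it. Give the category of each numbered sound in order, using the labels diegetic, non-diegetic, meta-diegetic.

non-diegetic, meta-diegetic

Sound (1): score with no on-screen or off-screen source; it exists for the audience alone, so non-diegetic.
Sound (2): remembered music, private to Ingrid — Idris is oblivious because it isn't in the room, so meta-diegetic.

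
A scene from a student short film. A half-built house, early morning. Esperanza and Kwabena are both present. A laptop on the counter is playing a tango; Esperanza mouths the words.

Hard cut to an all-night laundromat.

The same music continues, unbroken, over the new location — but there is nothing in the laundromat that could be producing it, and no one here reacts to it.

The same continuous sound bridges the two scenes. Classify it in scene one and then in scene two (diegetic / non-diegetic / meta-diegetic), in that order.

diegetic, non-diegetic

Scene one: a laptop is an on-screen source and Esperanza reacts to it → diegetic.
Scene two: there is no source in the laundromat and no one hears it — it's now underscore → non-diegetic.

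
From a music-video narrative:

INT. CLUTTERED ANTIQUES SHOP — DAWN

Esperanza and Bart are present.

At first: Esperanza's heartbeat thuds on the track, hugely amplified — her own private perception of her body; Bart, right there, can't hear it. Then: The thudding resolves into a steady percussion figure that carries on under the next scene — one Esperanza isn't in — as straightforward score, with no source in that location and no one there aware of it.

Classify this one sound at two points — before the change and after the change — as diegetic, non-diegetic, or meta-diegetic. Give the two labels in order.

meta-diegetic, non-diegetic

Before the change: it's Esperanza's subjective body sound, inaudible to Bart → meta-diegetic.
After the change: detached from Esperanza and playing as sourceless score over a scene she isn't in — for the audience only → non-diegetic.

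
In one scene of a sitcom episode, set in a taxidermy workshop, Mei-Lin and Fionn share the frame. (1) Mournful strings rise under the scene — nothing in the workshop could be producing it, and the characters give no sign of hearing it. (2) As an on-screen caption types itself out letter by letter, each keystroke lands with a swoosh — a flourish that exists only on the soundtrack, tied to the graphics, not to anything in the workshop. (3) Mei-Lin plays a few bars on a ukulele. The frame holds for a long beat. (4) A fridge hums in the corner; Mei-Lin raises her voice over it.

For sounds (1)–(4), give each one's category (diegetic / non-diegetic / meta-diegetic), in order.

Sound (1): nothing in the workshop produces it and the characters don't hear it — pure soundtrack, so non-diegetic.
(2) the caption isn't part of the story world, so neither is the sound tied to it → non-diegetic.
Sound (3): a character is playing a ukulele on screen, so diegetic.
(4) is diegetic: ambient/room sound belonging to the story's physical space.

non-diegetic, non-diegetic, diegetic, diegetic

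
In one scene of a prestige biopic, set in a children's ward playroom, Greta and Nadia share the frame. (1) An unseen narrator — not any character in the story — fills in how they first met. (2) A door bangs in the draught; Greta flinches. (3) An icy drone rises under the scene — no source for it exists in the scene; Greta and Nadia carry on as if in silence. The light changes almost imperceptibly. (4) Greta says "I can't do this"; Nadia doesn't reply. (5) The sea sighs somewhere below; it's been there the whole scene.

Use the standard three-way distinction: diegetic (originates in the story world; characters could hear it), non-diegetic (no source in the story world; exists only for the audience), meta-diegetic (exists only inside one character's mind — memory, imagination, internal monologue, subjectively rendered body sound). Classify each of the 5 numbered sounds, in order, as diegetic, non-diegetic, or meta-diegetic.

(1) is non-diegetic: the narrator exists outside the story world, addressing only the audience.
Sound (2): a door is a real object/event in the scene's world, so diegetic.
(3) nothing in the playroom produces it and the characters don't hear it — pure soundtrack → non-diegetic.
(4) Greta is a character speaking aloud in the scene → diegetic.
Sound (5): ambient/room sound belonging to the story's physical space, so diegetic.

non-diegetic, diegetic, non-diegetic, diegetic, diegetic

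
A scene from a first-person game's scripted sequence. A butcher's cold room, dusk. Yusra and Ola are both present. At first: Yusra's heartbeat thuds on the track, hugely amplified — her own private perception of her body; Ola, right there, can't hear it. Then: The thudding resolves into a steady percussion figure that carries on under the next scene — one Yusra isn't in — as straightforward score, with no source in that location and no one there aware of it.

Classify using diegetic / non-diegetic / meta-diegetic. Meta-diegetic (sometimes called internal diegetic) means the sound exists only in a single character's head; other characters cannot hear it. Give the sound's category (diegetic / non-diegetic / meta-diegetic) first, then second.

meta-diegetic, non-diegetic

First: it's Yusra's subjective body sound, inaudible to Ola → meta-diegetic.
Second: detached from Yusra and playing as sourceless score over a scene she isn't in — for the audience only → non-diegetic.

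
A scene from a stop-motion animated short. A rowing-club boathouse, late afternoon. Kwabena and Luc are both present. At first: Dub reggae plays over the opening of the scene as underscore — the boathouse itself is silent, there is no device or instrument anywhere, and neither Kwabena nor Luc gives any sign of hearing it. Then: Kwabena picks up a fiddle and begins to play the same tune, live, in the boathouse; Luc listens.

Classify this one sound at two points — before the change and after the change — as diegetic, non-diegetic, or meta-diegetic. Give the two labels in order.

Before the change: no in-world source exists and no character can hear it — underscore → non-diegetic.
After the change: a fiddle is now a real source in the story world and the characters hear it → diegetic.

non-diegetic, diegetic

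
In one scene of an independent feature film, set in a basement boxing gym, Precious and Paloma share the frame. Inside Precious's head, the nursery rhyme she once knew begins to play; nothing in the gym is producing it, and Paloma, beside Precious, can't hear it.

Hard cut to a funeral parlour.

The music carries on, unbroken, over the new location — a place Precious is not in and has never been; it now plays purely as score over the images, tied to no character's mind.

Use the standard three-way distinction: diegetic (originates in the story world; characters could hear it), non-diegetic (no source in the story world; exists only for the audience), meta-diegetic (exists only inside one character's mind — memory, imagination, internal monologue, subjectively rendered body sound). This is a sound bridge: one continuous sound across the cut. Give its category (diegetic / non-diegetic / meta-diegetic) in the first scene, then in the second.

meta-diegetic, non-diegetic

Scene one: the music exists only inside Precious's mind; Paloma can't hear it → meta-diegetic.
Scene two: it's detached from Precious entirely and plays over unrelated images with no in-world source — conventional underscore → non-diegetic.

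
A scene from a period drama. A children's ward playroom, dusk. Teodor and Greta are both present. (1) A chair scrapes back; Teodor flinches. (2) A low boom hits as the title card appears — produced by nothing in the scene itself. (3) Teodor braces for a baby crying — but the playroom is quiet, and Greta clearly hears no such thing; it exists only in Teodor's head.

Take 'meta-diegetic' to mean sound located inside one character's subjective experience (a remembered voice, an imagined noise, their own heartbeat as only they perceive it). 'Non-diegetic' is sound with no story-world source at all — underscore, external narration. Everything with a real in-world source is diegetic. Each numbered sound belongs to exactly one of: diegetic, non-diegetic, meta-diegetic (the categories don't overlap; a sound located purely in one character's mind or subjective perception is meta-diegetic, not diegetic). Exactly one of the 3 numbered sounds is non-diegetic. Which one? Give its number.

(1) is diegetic: a chair is a real object/event in the scene's world.
(2) an editorial stinger — it belongs to the cut, not the story world → non-diegetic.
(3) Teodor alone 'hears' it — an imagined sound, not present in the space → meta-diegetic.
Only (2) is non-diegetic.

2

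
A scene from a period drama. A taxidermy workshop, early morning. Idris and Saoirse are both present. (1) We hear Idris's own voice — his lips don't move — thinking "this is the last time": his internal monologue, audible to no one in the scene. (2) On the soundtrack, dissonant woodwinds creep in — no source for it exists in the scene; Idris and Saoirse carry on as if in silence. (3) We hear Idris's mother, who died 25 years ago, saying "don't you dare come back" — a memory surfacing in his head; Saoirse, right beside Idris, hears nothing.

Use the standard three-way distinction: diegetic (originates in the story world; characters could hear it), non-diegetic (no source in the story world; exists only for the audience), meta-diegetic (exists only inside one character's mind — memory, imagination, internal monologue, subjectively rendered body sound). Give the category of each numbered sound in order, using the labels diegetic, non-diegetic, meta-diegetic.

(1) Idris's thought-voice: a private mental sound no other character can hear → meta-diegetic.
Sound (2): score with no on-screen or off-screen source; it exists for the audience alone, so non-diegetic.
(3) a remembered line, private to Idris — not present in the room, not audible to Saoirse → meta-diegetic.

meta-diegetic, non-diegetic, meta-diegetic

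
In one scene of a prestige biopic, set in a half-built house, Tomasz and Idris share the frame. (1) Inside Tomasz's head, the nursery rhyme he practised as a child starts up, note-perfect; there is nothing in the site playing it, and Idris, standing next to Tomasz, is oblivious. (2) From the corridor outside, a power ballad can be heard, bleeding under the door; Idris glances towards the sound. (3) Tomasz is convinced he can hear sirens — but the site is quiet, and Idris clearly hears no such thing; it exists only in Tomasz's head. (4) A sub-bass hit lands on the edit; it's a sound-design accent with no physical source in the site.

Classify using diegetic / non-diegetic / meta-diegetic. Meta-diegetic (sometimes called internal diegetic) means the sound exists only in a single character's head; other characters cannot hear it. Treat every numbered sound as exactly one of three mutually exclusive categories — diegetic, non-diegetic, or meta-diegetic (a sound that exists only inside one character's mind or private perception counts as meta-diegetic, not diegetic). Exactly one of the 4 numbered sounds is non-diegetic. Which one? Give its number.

4

(1) is meta-diegetic: it lives in Tomasz's subjectivity, not in the site.
Sound (2): the music has an off-screen but real-world source and a character hears it, so diegetic.
(3) the sound is imagined by Tomasz; nothing in the story world is producing it and Idris can't hear it → meta-diegetic.
Sound (4): it's a sound-design accent with no in-world source; no one in the scene can hear it, so non-diegetic.
Only (4) is non-diegetic.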